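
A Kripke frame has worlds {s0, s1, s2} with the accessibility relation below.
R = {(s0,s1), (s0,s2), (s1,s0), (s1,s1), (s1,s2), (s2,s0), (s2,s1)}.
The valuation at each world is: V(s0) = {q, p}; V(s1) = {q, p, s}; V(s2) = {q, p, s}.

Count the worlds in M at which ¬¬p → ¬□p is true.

Let φ = ¬¬p → ¬□p. Evaluate φ at each world:
  s0 (successors {s1, s2}): φ is false.
  s1 (successors {s0, s1, s2}): φ is false.
  s2 (successors {s0, s1}): φ is false.
For instance, at s0:
  At s0: ¬¬p is true, ¬□p is false, so ¬¬p → ¬□p is false.
    At s0: □p is true, so ¬□p is false.
      At s0: □p requires p at every successor {s1, s2}.
        At s1: p is true.
        At s2: p is true.
      So □p is true at s0.
Satisfying worlds: none.

0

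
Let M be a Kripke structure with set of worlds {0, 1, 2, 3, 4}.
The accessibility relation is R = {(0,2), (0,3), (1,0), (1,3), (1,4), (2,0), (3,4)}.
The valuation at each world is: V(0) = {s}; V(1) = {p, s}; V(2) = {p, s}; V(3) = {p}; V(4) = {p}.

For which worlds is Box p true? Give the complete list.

0, 3, 4

Let φ = Box p. Evaluate φ at each world:
  0 (successors {2, 3}): φ is true.
  1 (successors {0, 3, 4}): φ is false.
  2 (successors {0}): φ is false.
  3 (successors {4}): φ is true.
  4 (successors ∅): φ is true.
For instance, at 1:
  At 1: Box p requires p at every successor {0, 3, 4}.
    p fails at 0, so Box p is false at 1.
Satisfying worlds: {0, 3, 4}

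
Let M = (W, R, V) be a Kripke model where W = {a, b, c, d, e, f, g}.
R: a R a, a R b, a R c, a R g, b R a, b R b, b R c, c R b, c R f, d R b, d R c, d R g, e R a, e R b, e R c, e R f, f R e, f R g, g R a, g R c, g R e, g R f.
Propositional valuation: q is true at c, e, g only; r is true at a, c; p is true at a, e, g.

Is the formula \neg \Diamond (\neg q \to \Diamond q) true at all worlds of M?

No

Recall that \Diamond ψ holds at a world iff ψ holds at some accessible world.
Let φ = \neg \Diamond (\neg q \to \Diamond q). Evaluate φ at each world:
  a (successors {a, b, c, g}): φ is false.
  b (successors {a, b, c}): φ is false.
  c (successors {b, f}): φ is false.
  d (successors {b, c, g}): φ is false.
  e (successors {a, b, c, f}): φ is false.
  f (successors {e, g}): φ is false.
  g (successors {a, c, e, f}): φ is false.
Detail at a (counterexample):
  At a: \Diamond (\neg q \to \Diamond q) is true, so \neg \Diamond (\neg q \to \Diamond q) is false.
    At a: \Diamond (\neg q \to \Diamond q) requires \neg q \to \Diamond q at some successor in {a, b, c, g}.
      \neg q \to \Diamond q holds at a, so \Diamond (\neg q \to \Diamond q) is true at a.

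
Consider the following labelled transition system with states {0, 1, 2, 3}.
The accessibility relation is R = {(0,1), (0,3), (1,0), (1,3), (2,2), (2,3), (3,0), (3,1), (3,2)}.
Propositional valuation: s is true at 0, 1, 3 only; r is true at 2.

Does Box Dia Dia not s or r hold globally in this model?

Let φ = Box Dia Dia not s or r. Evaluate φ at each world:
  0 (successors {1, 3}): φ is true.
  1 (successors {0, 3}): φ is true.
  2 (successors {2, 3}): φ is true.
  3 (successors {0, 1, 2}): φ is true.
For instance, at 3:
  At 3: Box Dia Dia not s is true, r is false, so Box Dia Dia not s or r is true.
    At 3: Box Dia Dia not s requires Dia Dia not s at every successor {0, 1, 2}.
      At 0: Dia Dia not s is true.
      At 1: Dia Dia not s is true.
      At 2: Dia Dia not s is true.
    So Box Dia Dia not s is true at 3.

Yes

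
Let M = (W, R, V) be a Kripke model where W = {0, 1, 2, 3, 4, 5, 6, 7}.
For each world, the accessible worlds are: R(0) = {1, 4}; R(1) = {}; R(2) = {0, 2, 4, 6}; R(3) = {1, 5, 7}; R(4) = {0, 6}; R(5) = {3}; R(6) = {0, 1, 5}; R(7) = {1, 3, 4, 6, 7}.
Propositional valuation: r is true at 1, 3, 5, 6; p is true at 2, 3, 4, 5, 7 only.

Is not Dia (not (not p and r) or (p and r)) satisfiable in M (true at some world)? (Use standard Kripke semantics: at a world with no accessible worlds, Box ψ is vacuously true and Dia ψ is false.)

Let φ = not Dia (not (not p and r) or (p and r)). Evaluate φ at each world:
  0 (successors {1, 4}): φ is false.
  1 (successors ∅): φ is true.
  2 (successors {0, 2, 4, 6}): φ is false.
  3 (successors {1, 5, 7}): φ is false.
  4 (successors {0, 6}): φ is false.
  5 (successors {3}): φ is false.
  6 (successors {0, 1, 5}): φ is false.
  7 (successors {1, 3, 4, 6, 7}): φ is false.
Detail at 1 (witness):
  At 1: Dia (not (not p and r) or (p and r)) is false, so not Dia (not (not p and r) or (p and r)) is true.
    At 1: no accessible worlds, so Dia (not (not p and r) or (p and r)) is false.

Yes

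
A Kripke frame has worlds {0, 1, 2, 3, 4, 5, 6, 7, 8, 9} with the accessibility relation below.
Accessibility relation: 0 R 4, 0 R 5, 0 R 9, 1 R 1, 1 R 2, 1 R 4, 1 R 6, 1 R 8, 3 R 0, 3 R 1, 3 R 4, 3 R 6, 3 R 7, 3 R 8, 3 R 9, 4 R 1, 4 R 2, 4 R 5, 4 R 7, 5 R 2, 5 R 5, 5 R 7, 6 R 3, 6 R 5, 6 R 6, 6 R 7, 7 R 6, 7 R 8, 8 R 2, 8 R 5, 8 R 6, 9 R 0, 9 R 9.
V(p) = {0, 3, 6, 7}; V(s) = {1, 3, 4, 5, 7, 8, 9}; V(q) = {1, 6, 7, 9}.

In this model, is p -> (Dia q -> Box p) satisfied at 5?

At 5: p is false, Dia q -> Box p is false, so p -> (Dia q -> Box p) is true.
  At 5: Dia q is true, Box p is false, so Dia q -> Box p is false.
    At 5: Dia q requires q at some successor in {2, 5, 7}.
      q holds at 7, so Dia q is true at 5.
    At 5: Box p requires p at every successor {2, 5, 7}.
      p fails at 2, so Box p is false at 5.

Yes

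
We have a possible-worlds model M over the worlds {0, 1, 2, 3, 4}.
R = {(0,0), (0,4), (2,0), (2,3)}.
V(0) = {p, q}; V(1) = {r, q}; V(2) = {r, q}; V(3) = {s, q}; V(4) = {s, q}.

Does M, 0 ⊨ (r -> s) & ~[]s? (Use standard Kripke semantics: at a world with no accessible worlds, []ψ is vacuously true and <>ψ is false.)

Yes

At 0: r -> s is true, ~[]s is true, so (r -> s) & ~[]s is true.
  At 0: []s is false, so ~[]s is true.
    At 0: []s requires s at every successor {0, 4}.
      s fails at 0, so []s is false at 0.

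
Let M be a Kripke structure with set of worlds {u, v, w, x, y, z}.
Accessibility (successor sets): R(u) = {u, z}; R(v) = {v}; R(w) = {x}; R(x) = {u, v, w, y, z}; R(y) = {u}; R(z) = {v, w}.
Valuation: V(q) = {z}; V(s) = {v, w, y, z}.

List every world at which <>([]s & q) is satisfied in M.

Let φ = <>([]s & q). Evaluate φ at each world:
  u (successors {u, z}): φ is true.
  v (successors {v}): φ is false.
  w (successors {x}): φ is false.
  x (successors {u, v, w, y, z}): φ is true.
  y (successors {u}): φ is false.
  z (successors {v, w}): φ is false.
For instance, at x:
  At x: <>([]s & q) requires []s & q at some successor in {u, v, w, y, z}.
    []s & q holds at z, so <>([]s & q) is true at x.
      At z: []s is true, q is true, so []s & q is true.
Satisfying worlds: {u, x}

u, x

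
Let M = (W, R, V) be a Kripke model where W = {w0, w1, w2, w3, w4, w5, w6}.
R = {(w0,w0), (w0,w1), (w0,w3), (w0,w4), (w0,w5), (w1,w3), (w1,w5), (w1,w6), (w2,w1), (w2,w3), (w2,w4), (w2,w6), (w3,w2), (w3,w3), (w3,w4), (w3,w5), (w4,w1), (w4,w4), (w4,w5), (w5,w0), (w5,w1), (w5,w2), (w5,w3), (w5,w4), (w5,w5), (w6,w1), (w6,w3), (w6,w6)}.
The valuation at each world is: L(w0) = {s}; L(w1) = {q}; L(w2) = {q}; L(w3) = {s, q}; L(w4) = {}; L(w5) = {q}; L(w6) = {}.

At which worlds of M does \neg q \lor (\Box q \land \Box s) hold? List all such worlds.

Let φ = \neg q \lor (\Box q \land \Box s). Evaluate φ at each world:
  w0 (successors {w0, w1, w3, w4, w5}): φ is true.
  w1 (successors {w3, w5, w6}): φ is false.
  w2 (successors {w1, w3, w4, w6}): φ is false.
  w3 (successors {w2, w3, w4, w5}): φ is false.
  w4 (successors {w1, w4, w5}): φ is true.
  w5 (successors {w0, w1, w2, w3, w4, w5}): φ is false.
  w6 (successors {w1, w3, w6}): φ is true.
For instance, at w3:
  At w3: \neg q is false, \Box q \land \Box s is false, so \neg q \lor (\Box q \land \Box s) is false.
    At w3: \Box q is false, \Box s is false, so \Box q \land \Box s is false.
      At w3: \Box q requires q at every successor {w2, w3, w4, w5}.
        q fails at w4, so \Box q is false at w3.
      At w3: \Box s requires s at every successor {w2, w3, w4, w5}.
        s fails at w2, so \Box s is false at w3.
Satisfying worlds: {w0, w4, w6}

w0, w4, w6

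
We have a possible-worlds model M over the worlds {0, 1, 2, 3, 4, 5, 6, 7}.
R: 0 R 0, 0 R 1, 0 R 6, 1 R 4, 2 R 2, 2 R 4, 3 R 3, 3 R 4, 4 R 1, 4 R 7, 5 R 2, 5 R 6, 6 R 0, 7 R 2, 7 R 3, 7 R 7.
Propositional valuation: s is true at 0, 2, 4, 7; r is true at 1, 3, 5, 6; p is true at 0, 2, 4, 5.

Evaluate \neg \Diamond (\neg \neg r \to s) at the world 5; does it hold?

No

At 5: \Diamond (\neg \neg r \to s) is true, so \neg \Diamond (\neg \neg r \to s) is false.
  At 5: \Diamond (\neg \neg r \to s) requires \neg \neg r \to s at some successor in {2, 6}.
    \neg \neg r \to s holds at 2, so \Diamond (\neg \neg r \to s) is true at 5.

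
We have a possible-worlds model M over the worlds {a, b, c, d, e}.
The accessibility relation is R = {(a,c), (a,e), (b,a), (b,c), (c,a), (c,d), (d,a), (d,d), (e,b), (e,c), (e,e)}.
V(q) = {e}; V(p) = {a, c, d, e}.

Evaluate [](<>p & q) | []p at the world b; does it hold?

At b: [](<>p & q) is false, []p is true, so [](<>p & q) | []p is true.
  At b: [](<>p & q) requires <>p & q at every successor {a, c}.
    <>p & q fails at a, so [](<>p & q) is false at b.
      At a: <>p is true, q is false, so <>p & q is false.
  At b: []p requires p at every successor {a, c}.
    At a: p is true.
    At c: p is true.
  So []p is true at b.

Yes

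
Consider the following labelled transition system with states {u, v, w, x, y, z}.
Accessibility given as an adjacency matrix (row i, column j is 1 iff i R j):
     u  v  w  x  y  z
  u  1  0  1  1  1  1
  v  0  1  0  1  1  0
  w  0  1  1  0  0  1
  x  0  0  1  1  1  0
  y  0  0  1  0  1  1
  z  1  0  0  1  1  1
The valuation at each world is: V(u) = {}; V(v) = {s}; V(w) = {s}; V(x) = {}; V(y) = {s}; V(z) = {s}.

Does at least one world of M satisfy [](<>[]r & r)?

No

Recall that []ψ holds at a world iff ψ holds at every accessible world, and <>ψ holds iff ψ holds at some accessible world.
Let φ = [](<>[]r & r). Evaluate φ at each world:
  u (successors {u, w, x, y, z}): φ is false.
  v (successors {v, x, y}): φ is false.
  w (successors {v, w, z}): φ is false.
  x (successors {w, x, y}): φ is false.
  y (successors {w, y, z}): φ is false.
  z (successors {u, x, y, z}): φ is false.
For instance, at z:
  At z: [](<>[]r & r) requires <>[]r & r at every successor {u, x, y, z}.
    <>[]r & r fails at u, so [](<>[]r & r) is false at z.
      At u: <>[]r is false, r is false, so <>[]r & r is false.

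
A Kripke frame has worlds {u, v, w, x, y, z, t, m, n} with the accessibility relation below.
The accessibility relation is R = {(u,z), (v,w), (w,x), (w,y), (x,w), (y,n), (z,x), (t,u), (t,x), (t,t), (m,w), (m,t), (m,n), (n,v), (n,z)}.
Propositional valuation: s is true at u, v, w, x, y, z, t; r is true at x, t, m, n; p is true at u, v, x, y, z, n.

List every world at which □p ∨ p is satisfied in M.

u, v, w, x, y, z, n

Let φ = □p ∨ p. Evaluate φ at each world:
  u (successors {z}): φ is true.
  v (successors {w}): φ is true.
  w (successors {x, y}): φ is true.
  x (successors {w}): φ is true.
  y (successors {n}): φ is true.
  z (successors {x}): φ is true.
  t (successors {u, x, t}): φ is false.
  m (successors {w, t, n}): φ is false.
  n (successors {v, z}): φ is true.
For instance, at y:
  At y: □p is true, p is true, so □p ∨ p is true.
    At y: □p requires p at every successor {n}.
      At n: p is true.
    So □p is true at y.
Satisfying worlds: {u, v, w, x, y, z, n}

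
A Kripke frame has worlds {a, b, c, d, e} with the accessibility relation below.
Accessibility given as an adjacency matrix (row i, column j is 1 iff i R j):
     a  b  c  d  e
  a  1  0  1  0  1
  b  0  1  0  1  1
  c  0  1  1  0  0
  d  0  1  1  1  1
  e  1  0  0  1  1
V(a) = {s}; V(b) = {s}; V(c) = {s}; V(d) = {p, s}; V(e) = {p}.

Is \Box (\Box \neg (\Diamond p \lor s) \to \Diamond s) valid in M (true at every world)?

Yes

Let φ = \Box (\Box \neg (\Diamond p \lor s) \to \Diamond s). Evaluate φ at each world:
  a (successors {a, c, e}): φ is true.
  b (successors {b, d, e}): φ is true.
  c (successors {b, c}): φ is true.
  d (successors {b, c, d, e}): φ is true.
  e (successors {a, d, e}): φ is true.
For instance, at d:
  At d: \Box (\Box \neg (\Diamond p \lor s) \to \Diamond s) requires \Box \neg (\Diamond p \lor s) \to \Diamond s at every successor {b, c, d, e}.
    At b: \Box \neg (\Diamond p \lor s) \to \Diamond s is true.
    At c: \Box \neg (\Diamond p \lor s) \to \Diamond s is true.
    At d: \Box \neg (\Diamond p \lor s) \to \Diamond s is true.
    At e: \Box \neg (\Diamond p \lor s) \to \Diamond s is true.
  So \Box (\Box \neg (\Diamond p \lor s) \to \Diamond s) is true at d.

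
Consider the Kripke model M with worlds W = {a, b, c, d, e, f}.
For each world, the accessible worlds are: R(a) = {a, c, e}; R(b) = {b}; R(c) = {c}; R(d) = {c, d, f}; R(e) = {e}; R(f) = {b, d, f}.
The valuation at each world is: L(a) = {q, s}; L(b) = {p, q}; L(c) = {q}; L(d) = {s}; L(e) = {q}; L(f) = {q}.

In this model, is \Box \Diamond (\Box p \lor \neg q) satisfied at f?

Yes

At f: \Box \Diamond (\Box p \lor \neg q) requires \Diamond (\Box p \lor \neg q) at every successor {b, d, f}.
    At b: \Diamond (\Box p \lor \neg q) requires \Box p \lor \neg q at some successor in {b}.
      \Box p \lor \neg q holds at b, so \Diamond (\Box p \lor \neg q) is true at b.
    At d: \Diamond (\Box p \lor \neg q) requires \Box p \lor \neg q at some successor in {c, d, f}.
      \Box p \lor \neg q holds at d, so \Diamond (\Box p \lor \neg q) is true at d.
    At f: \Diamond (\Box p \lor \neg q) requires \Box p \lor \neg q at some successor in {b, d, f}.
      \Box p \lor \neg q holds at b, so \Diamond (\Box p \lor \neg q) is true at f.
So \Box \Diamond (\Box p \lor \neg q) is true at f.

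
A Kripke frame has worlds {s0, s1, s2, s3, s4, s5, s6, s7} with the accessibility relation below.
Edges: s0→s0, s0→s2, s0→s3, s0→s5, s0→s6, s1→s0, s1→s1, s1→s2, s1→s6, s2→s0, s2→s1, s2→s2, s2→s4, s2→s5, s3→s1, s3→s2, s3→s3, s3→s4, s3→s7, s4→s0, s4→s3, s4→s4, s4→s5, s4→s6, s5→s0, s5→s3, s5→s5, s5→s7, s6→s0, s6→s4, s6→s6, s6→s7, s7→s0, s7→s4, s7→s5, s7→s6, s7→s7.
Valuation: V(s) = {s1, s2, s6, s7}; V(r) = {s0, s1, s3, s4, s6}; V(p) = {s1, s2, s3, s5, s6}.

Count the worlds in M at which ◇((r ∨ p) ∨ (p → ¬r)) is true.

8

Let φ = ◇((r ∨ p) ∨ (p → ¬r)). Evaluate φ at each world:
  s0 (successors {s0, s2, s3, s5, s6}): φ is true.
  s1 (successors {s0, s1, s2, s6}): φ is true.
  s2 (successors {s0, s1, s2, s4, s5}): φ is true.
  s3 (successors {s1, s2, s3, s4, s7}): φ is true.
  s4 (successors {s0, s3, s4, s5, s6}): φ is true.
  s5 (successors {s0, s3, s5, s7}): φ is true.
  s6 (successors {s0, s4, s6, s7}): φ is true.
  s7 (successors {s0, s4, s5, s6, s7}): φ is true.
For instance, at s1:
  At s1: ◇((r ∨ p) ∨ (p → ¬r)) requires (r ∨ p) ∨ (p → ¬r) at some successor in {s0, s1, s2, s6}.
    (r ∨ p) ∨ (p → ¬r) holds at s0, so ◇((r ∨ p) ∨ (p → ¬r)) is true at s1.
Satisfying worlds: {s0, s1, s2, s3, s4, s5, s6, s7}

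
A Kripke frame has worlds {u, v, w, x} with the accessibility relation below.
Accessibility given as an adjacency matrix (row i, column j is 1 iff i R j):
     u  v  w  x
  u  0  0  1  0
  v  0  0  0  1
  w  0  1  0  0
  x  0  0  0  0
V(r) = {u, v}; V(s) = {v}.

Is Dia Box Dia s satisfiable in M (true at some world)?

Recall that Box ψ holds at a world iff ψ holds at every accessible world, and Dia ψ holds iff ψ holds at some accessible world.
Let φ = Dia Box Dia s. Evaluate φ at each world:
  u (successors {w}): φ is false.
  v (successors {x}): φ is true.
  w (successors {v}): φ is false.
  x (successors ∅): φ is false.
Detail at v (witness):
  At v: Dia Box Dia s requires Box Dia s at some successor in {x}.
    Box Dia s holds at x, so Dia Box Dia s is true at v.
      At x: no accessible worlds, so Box Dia s holds vacuously.

Yes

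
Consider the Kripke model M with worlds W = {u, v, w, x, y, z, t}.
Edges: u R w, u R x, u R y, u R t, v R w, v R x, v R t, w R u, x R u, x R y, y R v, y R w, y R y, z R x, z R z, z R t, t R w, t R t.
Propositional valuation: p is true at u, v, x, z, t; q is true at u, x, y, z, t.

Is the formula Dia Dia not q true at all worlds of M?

Yes

Let φ = Dia Dia not q. Evaluate φ at each world:
  u (successors {w, x, y, t}): φ is true.
  v (successors {w, x, t}): φ is true.
  w (successors {u}): φ is true.
  x (successors {u, y}): φ is true.
  y (successors {v, w, y}): φ is true.
  z (successors {x, z, t}): φ is true.
  t (successors {w, t}): φ is true.
For instance, at v:
  At v: Dia Dia not q requires Dia not q at some successor in {w, x, t}.
    Dia not q holds at t, so Dia Dia not q is true at v.
      At t: Dia not q requires not q at some successor in {w, t}.
        not q holds at w, so Dia not q is true at t.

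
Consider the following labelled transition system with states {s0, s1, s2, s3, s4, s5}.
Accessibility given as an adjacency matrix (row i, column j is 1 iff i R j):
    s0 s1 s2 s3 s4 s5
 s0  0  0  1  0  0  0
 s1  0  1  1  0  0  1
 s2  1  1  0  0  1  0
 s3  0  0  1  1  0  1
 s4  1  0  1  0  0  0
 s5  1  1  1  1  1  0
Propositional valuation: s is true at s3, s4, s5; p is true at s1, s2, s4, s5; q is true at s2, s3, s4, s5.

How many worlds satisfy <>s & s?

Let φ = <>s & s. Evaluate φ at each world:
  s0 (successors {s2}): φ is false.
  s1 (successors {s1, s2, s5}): φ is false.
  s2 (successors {s0, s1, s4}): φ is false.
  s3 (successors {s2, s3, s5}): φ is true.
  s4 (successors {s0, s2}): φ is false.
  s5 (successors {s0, s1, s2, s3, s4}): φ is true.
For instance, at s4:
  At s4: <>s is false, s is true, so <>s & s is false.
    At s4: <>s requires s at some successor in {s0, s2}.
      At s0: s is false.
      At s2: s is false.
    So <>s is false at s4.
Satisfying worlds: {s3, s5}

2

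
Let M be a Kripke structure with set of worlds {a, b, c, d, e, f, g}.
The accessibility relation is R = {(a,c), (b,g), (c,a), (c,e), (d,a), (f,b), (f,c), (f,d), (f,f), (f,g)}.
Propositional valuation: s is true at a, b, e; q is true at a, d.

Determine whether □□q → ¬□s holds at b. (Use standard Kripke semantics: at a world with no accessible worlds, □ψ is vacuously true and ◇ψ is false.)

Yes

Recall that □ψ holds at a world iff ψ holds at every accessible world, and ◇ψ holds iff ψ holds at some accessible world.
At b: □□q is true, ¬□s is true, so □□q → ¬□s is true.
  At b: □□q requires □q at every successor {g}.
      At g: no accessible worlds, so □q holds vacuously.
  So □□q is true at b.
  At b: □s is false, so ¬□s is true.
    At b: □s requires s at every successor {g}.
      s fails at g, so □s is false at b.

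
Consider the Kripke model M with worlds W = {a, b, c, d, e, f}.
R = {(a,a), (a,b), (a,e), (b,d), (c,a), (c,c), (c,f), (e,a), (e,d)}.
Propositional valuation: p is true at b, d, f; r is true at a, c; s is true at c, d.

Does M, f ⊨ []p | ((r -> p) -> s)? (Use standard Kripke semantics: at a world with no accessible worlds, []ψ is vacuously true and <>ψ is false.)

Yes

At f: []p is true, (r -> p) -> s is false, so []p | ((r -> p) -> s) is true.
  At f: no accessible worlds, so []p holds vacuously.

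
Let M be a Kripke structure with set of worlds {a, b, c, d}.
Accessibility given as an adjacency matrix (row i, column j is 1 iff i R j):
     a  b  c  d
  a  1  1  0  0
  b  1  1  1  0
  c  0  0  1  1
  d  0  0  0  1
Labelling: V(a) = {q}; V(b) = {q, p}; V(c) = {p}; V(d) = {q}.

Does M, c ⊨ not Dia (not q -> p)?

No

At c: Dia (not q -> p) is true, so not Dia (not q -> p) is false.
  At c: Dia (not q -> p) requires not q -> p at some successor in {c, d}.
    not q -> p holds at c, so Dia (not q -> p) is true at c.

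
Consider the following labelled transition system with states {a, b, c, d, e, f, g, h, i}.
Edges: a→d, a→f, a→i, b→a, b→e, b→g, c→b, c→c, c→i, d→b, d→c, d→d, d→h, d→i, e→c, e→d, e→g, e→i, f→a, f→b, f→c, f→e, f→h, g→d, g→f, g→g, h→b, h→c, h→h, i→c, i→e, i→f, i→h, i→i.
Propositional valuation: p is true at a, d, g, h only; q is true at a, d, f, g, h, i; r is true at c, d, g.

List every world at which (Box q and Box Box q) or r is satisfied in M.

Recall that Box ψ holds at a world iff ψ holds at every accessible world, and Dia ψ holds iff ψ holds at some accessible world.
Let φ = (Box q and Box Box q) or r. Evaluate φ at each world:
  a (successors {d, f, i}): φ is false.
  b (successors {a, e, g}): φ is false.
  c (successors {b, c, i}): φ is true.
  d (successors {b, c, d, h, i}): φ is true.
  e (successors {c, d, g, i}): φ is false.
  f (successors {a, b, c, e, h}): φ is false.
  g (successors {d, f, g}): φ is true.
  h (successors {b, c, h}): φ is false.
  i (successors {c, e, f, h, i}): φ is false.
For instance, at i:
  At i: Box q and Box Box q is false, r is false, so (Box q and Box Box q) or r is false.
    At i: Box q is false, Box Box q is false, so Box q and Box Box q is false.
      At i: Box q requires q at every successor {c, e, f, h, i}.
        q fails at c, so Box q is false at i.
      At i: Box Box q requires Box q at every successor {c, e, f, h, i}.
        Box q fails at c, so Box Box q is false at i.
Satisfying worlds: {c, d, g}

c, d, g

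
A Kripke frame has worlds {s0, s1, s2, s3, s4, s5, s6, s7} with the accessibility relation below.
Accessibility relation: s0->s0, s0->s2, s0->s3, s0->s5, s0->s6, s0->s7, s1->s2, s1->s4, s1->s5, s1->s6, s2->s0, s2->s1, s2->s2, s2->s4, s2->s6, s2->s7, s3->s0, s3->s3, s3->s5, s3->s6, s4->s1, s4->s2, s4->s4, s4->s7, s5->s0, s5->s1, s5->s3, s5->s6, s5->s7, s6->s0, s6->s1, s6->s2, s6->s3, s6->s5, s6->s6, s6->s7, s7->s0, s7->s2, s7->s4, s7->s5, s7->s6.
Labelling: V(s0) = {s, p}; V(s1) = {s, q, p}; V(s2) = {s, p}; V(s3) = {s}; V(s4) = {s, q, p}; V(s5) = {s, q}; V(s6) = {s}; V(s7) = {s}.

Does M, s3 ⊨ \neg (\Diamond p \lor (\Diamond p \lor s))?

At s3: \Diamond p \lor (\Diamond p \lor s) is true, so \neg (\Diamond p \lor (\Diamond p \lor s)) is false.
  At s3: \Diamond p is true, \Diamond p \lor s is true, so \Diamond p \lor (\Diamond p \lor s) is true.
    At s3: \Diamond p requires p at some successor in {s0, s3, s5, s6}.
      p holds at s0, so \Diamond p is true at s3.
    At s3: \Diamond p is true, s is true, so \Diamond p \lor s is true.
      At s3: \Diamond p requires p at some successor in {s0, s3, s5, s6}.
        p holds at s0, so \Diamond p is true at s3.

No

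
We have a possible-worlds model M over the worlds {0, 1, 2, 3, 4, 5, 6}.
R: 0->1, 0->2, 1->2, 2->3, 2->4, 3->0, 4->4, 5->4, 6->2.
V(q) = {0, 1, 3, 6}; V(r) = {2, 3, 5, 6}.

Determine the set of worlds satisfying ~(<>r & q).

2, 3, 4, 5

Recall that <>ψ holds at a world iff ψ holds at some accessible world.
Let φ = ~(<>r & q). Evaluate φ at each world:
  0 (successors {1, 2}): φ is false.
  1 (successors {2}): φ is false.
  2 (successors {3, 4}): φ is true.
  3 (successors {0}): φ is true.
  4 (successors {4}): φ is true.
  5 (successors {4}): φ is true.
  6 (successors {2}): φ is false.
For instance, at 5:
  At 5: <>r & q is false, so ~(<>r & q) is true.
    At 5: <>r is false, q is false, so <>r & q is false.
      At 5: <>r requires r at some successor in {4}.
        At 4: r is false.
      So <>r is false at 5.
Satisfying worlds: {2, 3, 4, 5}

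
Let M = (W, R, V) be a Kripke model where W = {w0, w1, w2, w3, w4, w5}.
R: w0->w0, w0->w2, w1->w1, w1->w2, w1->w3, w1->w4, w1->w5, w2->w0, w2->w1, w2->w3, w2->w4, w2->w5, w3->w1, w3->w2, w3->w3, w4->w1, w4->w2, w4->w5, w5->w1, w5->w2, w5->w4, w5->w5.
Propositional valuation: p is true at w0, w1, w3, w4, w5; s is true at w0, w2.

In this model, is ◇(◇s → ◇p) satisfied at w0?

At w0: ◇(◇s → ◇p) requires ◇s → ◇p at some successor in {w0, w2}.
  ◇s → ◇p holds at w0, so ◇(◇s → ◇p) is true at w0.
    At w0: ◇s is true, ◇p is true, so ◇s → ◇p is true.
      At w0: ◇s requires s at some successor in {w0, w2}.
        s holds at w0, so ◇s is true at w0.
      At w0: ◇p requires p at some successor in {w0, w2}.
        p holds at w0, so ◇p is true at w0.

Yes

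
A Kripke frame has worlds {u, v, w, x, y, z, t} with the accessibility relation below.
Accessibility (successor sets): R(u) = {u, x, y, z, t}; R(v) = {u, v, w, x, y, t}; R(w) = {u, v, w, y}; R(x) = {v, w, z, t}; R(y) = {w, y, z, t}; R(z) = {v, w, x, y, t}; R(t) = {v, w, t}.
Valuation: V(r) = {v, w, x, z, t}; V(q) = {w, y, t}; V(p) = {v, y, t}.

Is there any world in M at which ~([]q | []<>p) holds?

Let φ = ~([]q | []<>p). Evaluate φ at each world:
  u (successors {u, x, y, z, t}): φ is false.
  v (successors {u, v, w, x, y, t}): φ is false.
  w (successors {u, v, w, y}): φ is false.
  x (successors {v, w, z, t}): φ is false.
  y (successors {w, y, z, t}): φ is false.
  z (successors {v, w, x, y, t}): φ is false.
  t (successors {v, w, t}): φ is false.
For instance, at t:
  At t: []q | []<>p is true, so ~([]q | []<>p) is false.
    At t: []q is false, []<>p is true, so []q | []<>p is true.
      At t: []q requires q at every successor {v, w, t}.
        q fails at v, so []q is false at t.
      At t: []<>p requires <>p at every successor {v, w, t}.
        At v: <>p is true.
        At w: <>p is true.
        At t: <>p is true.
      So []<>p is true at t.

No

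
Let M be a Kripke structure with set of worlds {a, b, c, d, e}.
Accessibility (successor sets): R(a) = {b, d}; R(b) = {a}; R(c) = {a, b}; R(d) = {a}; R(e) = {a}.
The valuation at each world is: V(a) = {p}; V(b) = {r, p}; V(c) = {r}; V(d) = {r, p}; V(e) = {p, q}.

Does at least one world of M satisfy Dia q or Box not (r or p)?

No

Let φ = Dia q or Box not (r or p). Evaluate φ at each world:
  a (successors {b, d}): φ is false.
  b (successors {a}): φ is false.
  c (successors {a, b}): φ is false.
  d (successors {a}): φ is false.
  e (successors {a}): φ is false.
For instance, at d:
  At d: Dia q is false, Box not (r or p) is false, so Dia q or Box not (r or p) is false.
    At d: Dia q requires q at some successor in {a}.
      At a: q is false.
    So Dia q is false at d.
    At d: Box not (r or p) requires not (r or p) at every successor {a}.
      not (r or p) fails at a, so Box not (r or p) is false at d.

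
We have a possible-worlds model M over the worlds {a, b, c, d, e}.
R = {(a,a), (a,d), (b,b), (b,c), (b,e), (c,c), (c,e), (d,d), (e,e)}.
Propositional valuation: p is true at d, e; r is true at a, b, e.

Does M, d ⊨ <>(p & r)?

No

At d: <>(p & r) requires p & r at some successor in {d}.
  At d: p & r is false.
So <>(p & r) is false at d.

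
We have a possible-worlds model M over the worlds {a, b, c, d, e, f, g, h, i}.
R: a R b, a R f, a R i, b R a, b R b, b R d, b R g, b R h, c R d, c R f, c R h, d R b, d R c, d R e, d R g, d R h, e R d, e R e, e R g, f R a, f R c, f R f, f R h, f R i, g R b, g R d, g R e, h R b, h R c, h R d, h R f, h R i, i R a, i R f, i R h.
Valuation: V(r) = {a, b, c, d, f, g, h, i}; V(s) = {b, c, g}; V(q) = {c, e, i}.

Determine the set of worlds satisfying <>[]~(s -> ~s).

none

Let φ = <>[]~(s -> ~s). Evaluate φ at each world:
  a (successors {b, f, i}): φ is false.
  b (successors {a, b, d, g, h}): φ is false.
  c (successors {d, f, h}): φ is false.
  d (successors {b, c, e, g, h}): φ is false.
  e (successors {d, e, g}): φ is false.
  f (successors {a, c, f, h, i}): φ is false.
  g (successors {b, d, e}): φ is false.
  h (successors {b, c, d, f, i}): φ is false.
  i (successors {a, f, h}): φ is false.
For instance, at b:
  At b: <>[]~(s -> ~s) requires []~(s -> ~s) at some successor in {a, b, d, g, h}.
    At a: []~(s -> ~s) is false.
    At b: []~(s -> ~s) is false.
    At d: []~(s -> ~s) is false.
    At g: []~(s -> ~s) is false.
    At h: []~(s -> ~s) is false.
  So <>[]~(s -> ~s) is false at b.
Satisfying worlds: none.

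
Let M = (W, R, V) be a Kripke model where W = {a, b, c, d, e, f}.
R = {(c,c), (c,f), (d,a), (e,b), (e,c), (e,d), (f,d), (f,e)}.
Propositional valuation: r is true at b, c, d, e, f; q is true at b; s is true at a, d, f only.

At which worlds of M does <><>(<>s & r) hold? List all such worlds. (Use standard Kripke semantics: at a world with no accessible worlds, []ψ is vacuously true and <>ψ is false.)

Let φ = <><>(<>s & r). Evaluate φ at each world:
  a (successors ∅): φ is false.
  b (successors ∅): φ is false.
  c (successors {c, f}): φ is true.
  d (successors {a}): φ is false.
  e (successors {b, c, d}): φ is true.
  f (successors {d, e}): φ is true.
For instance, at f:
  At f: <><>(<>s & r) requires <>(<>s & r) at some successor in {d, e}.
    <>(<>s & r) holds at e, so <><>(<>s & r) is true at f.
      At e: <>(<>s & r) requires <>s & r at some successor in {b, c, d}.
        <>s & r holds at c, so <>(<>s & r) is true at e.
Satisfying worlds: {c, e, f}

c, e, f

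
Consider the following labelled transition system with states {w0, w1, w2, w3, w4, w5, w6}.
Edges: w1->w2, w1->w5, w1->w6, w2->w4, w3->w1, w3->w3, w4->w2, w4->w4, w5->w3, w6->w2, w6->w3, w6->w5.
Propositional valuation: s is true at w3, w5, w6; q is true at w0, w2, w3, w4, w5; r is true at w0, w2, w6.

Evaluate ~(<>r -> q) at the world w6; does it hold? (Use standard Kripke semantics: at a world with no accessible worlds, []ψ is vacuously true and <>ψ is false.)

Yes

At w6: <>r -> q is false, so ~(<>r -> q) is true.
  At w6: <>r is true, q is false, so <>r -> q is false.
    At w6: <>r requires r at some successor in {w2, w3, w5}.
      r holds at w2, so <>r is true at w6.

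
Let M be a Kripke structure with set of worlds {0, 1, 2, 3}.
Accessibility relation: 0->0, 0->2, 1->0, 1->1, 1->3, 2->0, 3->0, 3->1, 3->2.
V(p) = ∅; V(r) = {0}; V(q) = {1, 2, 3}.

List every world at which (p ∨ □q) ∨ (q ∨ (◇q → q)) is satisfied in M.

1, 2, 3

Let φ = (p ∨ □q) ∨ (q ∨ (◇q → q)). Evaluate φ at each world:
  0 (successors {0, 2}): φ is false.
  1 (successors {0, 1, 3}): φ is true.
  2 (successors {0}): φ is true.
  3 (successors {0, 1, 2}): φ is true.
For instance, at 0:
  At 0: p ∨ □q is false, q ∨ (◇q → q) is false, so (p ∨ □q) ∨ (q ∨ (◇q → q)) is false.
    At 0: p is false, □q is false, so p ∨ □q is false.
      At 0: □q requires q at every successor {0, 2}.
        q fails at 0, so □q is false at 0.
    At 0: q is false, ◇q → q is false, so q ∨ (◇q → q) is false.
      At 0: ◇q is true, q is false, so ◇q → q is false.
Satisfying worlds: {1, 2, 3}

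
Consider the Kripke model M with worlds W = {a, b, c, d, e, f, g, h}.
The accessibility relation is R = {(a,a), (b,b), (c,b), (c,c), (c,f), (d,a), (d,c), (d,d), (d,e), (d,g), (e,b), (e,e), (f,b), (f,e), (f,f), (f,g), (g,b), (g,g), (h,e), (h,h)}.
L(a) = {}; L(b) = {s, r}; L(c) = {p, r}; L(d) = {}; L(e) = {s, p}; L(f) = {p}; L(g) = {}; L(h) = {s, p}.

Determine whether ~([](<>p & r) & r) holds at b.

At b: [](<>p & r) & r is false, so ~([](<>p & r) & r) is true.
  At b: [](<>p & r) is false, r is true, so [](<>p & r) & r is false.
    At b: [](<>p & r) requires <>p & r at every successor {b}.
      <>p & r fails at b, so [](<>p & r) is false at b.

Yes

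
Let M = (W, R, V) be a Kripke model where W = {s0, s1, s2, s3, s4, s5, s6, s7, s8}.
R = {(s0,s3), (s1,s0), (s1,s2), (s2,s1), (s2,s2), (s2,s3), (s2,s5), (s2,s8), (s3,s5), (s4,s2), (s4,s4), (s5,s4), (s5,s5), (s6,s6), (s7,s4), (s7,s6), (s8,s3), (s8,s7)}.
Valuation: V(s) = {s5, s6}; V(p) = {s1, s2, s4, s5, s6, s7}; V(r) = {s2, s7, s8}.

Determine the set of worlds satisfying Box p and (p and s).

s5, s6

Recall that Box ψ holds at a world iff ψ holds at every accessible world, and Dia ψ holds iff ψ holds at some accessible world.
Let φ = Box p and (p and s). Evaluate φ at each world:
  s0 (successors {s3}): φ is false.
  s1 (successors {s0, s2}): φ is false.
  s2 (successors {s1, s2, s3, s5, s8}): φ is false.
  s3 (successors {s5}): φ is false.
  s4 (successors {s2, s4}): φ is false.
  s5 (successors {s4, s5}): φ is true.
  s6 (successors {s6}): φ is true.
  s7 (successors {s4, s6}): φ is false.
  s8 (successors {s3, s7}): φ is false.
For instance, at s7:
  At s7: Box p is true, p and s is false, so Box p and (p and s) is false.
    At s7: Box p requires p at every successor {s4, s6}.
      At s4: p is true.
      At s6: p is true.
    So Box p is true at s7.
Satisfying worlds: {s5, s6}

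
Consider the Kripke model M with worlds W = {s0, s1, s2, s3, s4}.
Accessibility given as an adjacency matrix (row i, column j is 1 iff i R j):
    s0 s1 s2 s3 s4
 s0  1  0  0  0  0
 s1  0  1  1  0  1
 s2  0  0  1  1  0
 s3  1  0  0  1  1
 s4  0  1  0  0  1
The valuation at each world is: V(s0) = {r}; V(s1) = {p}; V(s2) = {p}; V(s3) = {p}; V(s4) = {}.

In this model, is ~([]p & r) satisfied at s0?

Yes

At s0: []p & r is false, so ~([]p & r) is true.
  At s0: []p is false, r is true, so []p & r is false.
    At s0: []p requires p at every successor {s0}.
      p fails at s0, so []p is false at s0.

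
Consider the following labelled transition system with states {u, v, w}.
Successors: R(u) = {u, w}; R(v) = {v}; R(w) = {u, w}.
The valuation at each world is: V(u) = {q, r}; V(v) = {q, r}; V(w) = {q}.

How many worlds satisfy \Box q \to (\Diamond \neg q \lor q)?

Recall that \Box ψ holds at a world iff ψ holds at every accessible world, and \Diamond ψ holds iff ψ holds at some accessible world.
Let φ = \Box q \to (\Diamond \neg q \lor q). Evaluate φ at each world:
  u (successors {u, w}): φ is true.
  v (successors {v}): φ is true.
  w (successors {u, w}): φ is true.
For instance, at w:
  At w: \Box q is true, \Diamond \neg q \lor q is true, so \Box q \to (\Diamond \neg q \lor q) is true.
    At w: \Box q requires q at every successor {u, w}.
      At u: q is true.
      At w: q is true.
    So \Box q is true at w.
    At w: \Diamond \neg q is false, q is true, so \Diamond \neg q \lor q is true.
      At w: \Diamond \neg q requires \neg q at some successor in {u, w}.
        At u: \neg q is false.
        At w: \neg q is false.
      So \Diamond \neg q is false at w.
Satisfying worlds: {u, v, w}

3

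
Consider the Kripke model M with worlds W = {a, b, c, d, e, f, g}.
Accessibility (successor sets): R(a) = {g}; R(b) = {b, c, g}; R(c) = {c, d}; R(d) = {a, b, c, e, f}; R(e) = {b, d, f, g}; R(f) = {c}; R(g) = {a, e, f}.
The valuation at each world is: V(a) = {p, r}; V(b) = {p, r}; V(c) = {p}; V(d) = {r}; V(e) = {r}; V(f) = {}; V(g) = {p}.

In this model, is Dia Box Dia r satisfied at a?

At a: Dia Box Dia r requires Box Dia r at some successor in {g}.
  At g: Box Dia r is false.
So Dia Box Dia r is false at a.

No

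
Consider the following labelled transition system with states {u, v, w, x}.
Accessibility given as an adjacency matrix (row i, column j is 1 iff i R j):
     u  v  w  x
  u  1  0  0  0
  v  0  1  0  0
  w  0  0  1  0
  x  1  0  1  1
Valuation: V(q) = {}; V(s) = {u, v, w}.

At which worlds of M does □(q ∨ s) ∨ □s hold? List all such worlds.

u, v, w

Recall that □ψ holds at a world iff ψ holds at every accessible world, and ◇ψ holds iff ψ holds at some accessible world.
Let φ = □(q ∨ s) ∨ □s. Evaluate φ at each world:
  u (successors {u}): φ is true.
  v (successors {v}): φ is true.
  w (successors {w}): φ is true.
  x (successors {u, w, x}): φ is false.
For instance, at w:
  At w: □(q ∨ s) is true, □s is true, so □(q ∨ s) ∨ □s is true.
    At w: □(q ∨ s) requires q ∨ s at every successor {w}.
      At w: q ∨ s is true.
    So □(q ∨ s) is true at w.
    At w: □s requires s at every successor {w}.
      At w: s is true.
    So □s is true at w.
Satisfying worlds: {u, v, w}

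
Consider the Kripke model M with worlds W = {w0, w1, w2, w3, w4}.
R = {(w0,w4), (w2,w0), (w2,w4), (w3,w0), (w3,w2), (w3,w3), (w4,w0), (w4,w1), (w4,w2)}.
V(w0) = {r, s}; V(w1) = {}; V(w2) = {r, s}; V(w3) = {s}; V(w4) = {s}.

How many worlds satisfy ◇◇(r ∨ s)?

4

Recall that ◇ψ holds at a world iff ψ holds at some accessible world.
Let φ = ◇◇(r ∨ s). Evaluate φ at each world:
  w0 (successors {w4}): φ is true.
  w1 (successors ∅): φ is false.
  w2 (successors {w0, w4}): φ is true.
  w3 (successors {w0, w2, w3}): φ is true.
  w4 (successors {w0, w1, w2}): φ is true.
For instance, at w3:
  At w3: ◇◇(r ∨ s) requires ◇(r ∨ s) at some successor in {w0, w2, w3}.
    ◇(r ∨ s) holds at w0, so ◇◇(r ∨ s) is true at w3.
      At w0: ◇(r ∨ s) requires r ∨ s at some successor in {w4}.
        r ∨ s holds at w4, so ◇(r ∨ s) is true at w0.
Satisfying worlds: {w0, w2, w3, w4}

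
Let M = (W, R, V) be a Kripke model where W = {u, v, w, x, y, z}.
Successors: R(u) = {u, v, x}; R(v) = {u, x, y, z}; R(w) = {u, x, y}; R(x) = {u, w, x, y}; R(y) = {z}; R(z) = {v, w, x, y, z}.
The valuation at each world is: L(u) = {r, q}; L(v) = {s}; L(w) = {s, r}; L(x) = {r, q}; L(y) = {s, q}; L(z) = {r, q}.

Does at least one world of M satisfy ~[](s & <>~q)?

Yes

Let φ = ~[](s & <>~q). Evaluate φ at each world:
  u (successors {u, v, x}): φ is true.
  v (successors {u, x, y, z}): φ is true.
  w (successors {u, x, y}): φ is true.
  x (successors {u, w, x, y}): φ is true.
  y (successors {z}): φ is true.
  z (successors {v, w, x, y, z}): φ is true.
Detail at u (witness):
  At u: [](s & <>~q) is false, so ~[](s & <>~q) is true.
    At u: [](s & <>~q) requires s & <>~q at every successor {u, v, x}.
      s & <>~q fails at u, so [](s & <>~q) is false at u.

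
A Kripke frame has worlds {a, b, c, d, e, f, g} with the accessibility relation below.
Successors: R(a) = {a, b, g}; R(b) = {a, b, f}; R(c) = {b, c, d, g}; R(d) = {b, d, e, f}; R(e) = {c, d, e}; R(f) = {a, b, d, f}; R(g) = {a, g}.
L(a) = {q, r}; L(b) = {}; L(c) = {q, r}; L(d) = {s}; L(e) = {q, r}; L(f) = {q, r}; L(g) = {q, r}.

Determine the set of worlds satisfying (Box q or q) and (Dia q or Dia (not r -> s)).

Let φ = (Box q or q) and (Dia q or Dia (not r -> s)). Evaluate φ at each world:
  a (successors {a, b, g}): φ is true.
  b (successors {a, b, f}): φ is false.
  c (successors {b, c, d, g}): φ is true.
  d (successors {b, d, e, f}): φ is false.
  e (successors {c, d, e}): φ is true.
  f (successors {a, b, d, f}): φ is true.
  g (successors {a, g}): φ is true.
For instance, at a:
  At a: Box q or q is true, Dia q or Dia (not r -> s) is true, so (Box q or q) and (Dia q or Dia (not r -> s)) is true.
    At a: Box q is false, q is true, so Box q or q is true.
      At a: Box q requires q at every successor {a, b, g}.
        q fails at b, so Box q is false at a.
    At a: Dia q is true, Dia (not r -> s) is true, so Dia q or Dia (not r -> s) is true.
      At a: Dia q requires q at some successor in {a, b, g}.
        q holds at a, so Dia q is true at a.
      At a: Dia (not r -> s) requires not r -> s at some successor in {a, b, g}.
        not r -> s holds at a, so Dia (not r -> s) is true at a.
Satisfying worlds: {a, c, e, f, g}

a, c, e, f, g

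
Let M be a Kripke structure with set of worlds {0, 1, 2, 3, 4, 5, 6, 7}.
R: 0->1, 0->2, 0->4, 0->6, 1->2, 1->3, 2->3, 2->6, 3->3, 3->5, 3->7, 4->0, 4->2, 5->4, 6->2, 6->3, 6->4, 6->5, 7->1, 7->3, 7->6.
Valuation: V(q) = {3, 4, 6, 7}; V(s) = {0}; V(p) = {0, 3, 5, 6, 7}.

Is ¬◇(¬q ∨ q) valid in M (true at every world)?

Let φ = ¬◇(¬q ∨ q). Evaluate φ at each world:
  0 (successors {1, 2, 4, 6}): φ is false.
  1 (successors {2, 3}): φ is false.
  2 (successors {3, 6}): φ is false.
  3 (successors {3, 5, 7}): φ is false.
  4 (successors {0, 2}): φ is false.
  5 (successors {4}): φ is false.
  6 (successors {2, 3, 4, 5}): φ is false.
  7 (successors {1, 3, 6}): φ is false.
Detail at 0 (counterexample):
  At 0: ◇(¬q ∨ q) is true, so ¬◇(¬q ∨ q) is false.
    At 0: ◇(¬q ∨ q) requires ¬q ∨ q at some successor in {1, 2, 4, 6}.
      ¬q ∨ q holds at 1, so ◇(¬q ∨ q) is true at 0.

No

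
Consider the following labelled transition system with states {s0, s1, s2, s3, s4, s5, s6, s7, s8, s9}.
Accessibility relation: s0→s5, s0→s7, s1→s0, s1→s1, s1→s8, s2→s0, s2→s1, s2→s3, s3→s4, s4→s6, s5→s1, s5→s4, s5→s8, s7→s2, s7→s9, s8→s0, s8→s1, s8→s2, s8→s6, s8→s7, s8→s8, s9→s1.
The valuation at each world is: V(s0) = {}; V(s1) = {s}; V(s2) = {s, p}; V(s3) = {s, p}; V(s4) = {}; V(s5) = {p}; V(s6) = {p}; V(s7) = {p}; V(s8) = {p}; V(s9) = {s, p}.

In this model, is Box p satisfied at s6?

At s6: no accessible worlds, so Box p holds vacuously.

Yes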